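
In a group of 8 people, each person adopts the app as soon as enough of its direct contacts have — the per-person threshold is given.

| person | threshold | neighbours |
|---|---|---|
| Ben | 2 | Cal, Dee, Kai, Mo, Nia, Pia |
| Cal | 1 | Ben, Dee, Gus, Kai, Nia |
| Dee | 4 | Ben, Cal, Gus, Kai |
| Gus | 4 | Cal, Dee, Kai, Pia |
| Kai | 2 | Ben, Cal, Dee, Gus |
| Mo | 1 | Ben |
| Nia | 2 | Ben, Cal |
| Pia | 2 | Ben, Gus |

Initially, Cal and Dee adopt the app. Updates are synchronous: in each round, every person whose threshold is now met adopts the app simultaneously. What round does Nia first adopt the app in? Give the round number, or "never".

3

Round 1 — Cal, Dee adopt the app (initial).
Round 2 — checking thresholds:
  Ben: 2 of 6 neighbours ≥ 2, adopts the app.
  Gus: 2 of 4 neighbours < 4, not yet.
  Kai: 2 of 4 neighbours ≥ 2, adopts the app.
  Nia: 1 of 2 neighbours < 2, not yet.
Round 3 — checking thresholds:
  Gus: 3 of 4 neighbours < 4, not yet.
  Mo: 1 of 1 neighbours ≥ 1, adopts the app.
  Nia: 2 of 2 neighbours ≥ 2, adopts the app.
  Pia: 1 of 2 neighbours < 2, not yet.
Round 4 — no new adoptions; cascade stops.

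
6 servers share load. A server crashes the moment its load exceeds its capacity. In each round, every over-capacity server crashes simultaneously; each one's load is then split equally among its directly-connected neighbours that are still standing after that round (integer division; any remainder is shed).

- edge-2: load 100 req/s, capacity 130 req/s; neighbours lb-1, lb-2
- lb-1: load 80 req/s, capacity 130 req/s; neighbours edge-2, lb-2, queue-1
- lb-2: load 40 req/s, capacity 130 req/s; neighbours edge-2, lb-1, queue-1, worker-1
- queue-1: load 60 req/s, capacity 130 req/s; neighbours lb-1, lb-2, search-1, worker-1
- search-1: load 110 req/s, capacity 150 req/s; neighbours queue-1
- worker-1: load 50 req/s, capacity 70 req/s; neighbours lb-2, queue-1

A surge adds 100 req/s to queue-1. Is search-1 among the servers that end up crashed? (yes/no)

no

Round 1 — queue-1 at 160 > 130. queue-1 crashes.
  queue-1 sheds 160 req/s to lb-1, lb-2, search-1, worker-1: 40 each.
    lb-1: 80+40 = 120 ≤ 130
    lb-2: 40+40 = 80 ≤ 130
    search-1: 110+40 = 150 ≤ 150
    worker-1: 50+40 = 90 > 70
Round 2 — worker-1 crashes.
  worker-1 sheds 90 req/s to lb-2: 90 each.
    lb-2: 80+90 = 170 > 130
Round 3 — lb-2 crashes.
  lb-2 sheds 170 req/s to edge-2, lb-1: 85 each.
    edge-2: 100+85 = 185 > 130
    lb-1: 120+85 = 205 > 130
Round 4 — edge-2, lb-1 crash.
  edge-2 sheds 185 req/s: no online neighbours, lost.
  lb-1 sheds 205 req/s: no online neighbours, lost.
No further crashes.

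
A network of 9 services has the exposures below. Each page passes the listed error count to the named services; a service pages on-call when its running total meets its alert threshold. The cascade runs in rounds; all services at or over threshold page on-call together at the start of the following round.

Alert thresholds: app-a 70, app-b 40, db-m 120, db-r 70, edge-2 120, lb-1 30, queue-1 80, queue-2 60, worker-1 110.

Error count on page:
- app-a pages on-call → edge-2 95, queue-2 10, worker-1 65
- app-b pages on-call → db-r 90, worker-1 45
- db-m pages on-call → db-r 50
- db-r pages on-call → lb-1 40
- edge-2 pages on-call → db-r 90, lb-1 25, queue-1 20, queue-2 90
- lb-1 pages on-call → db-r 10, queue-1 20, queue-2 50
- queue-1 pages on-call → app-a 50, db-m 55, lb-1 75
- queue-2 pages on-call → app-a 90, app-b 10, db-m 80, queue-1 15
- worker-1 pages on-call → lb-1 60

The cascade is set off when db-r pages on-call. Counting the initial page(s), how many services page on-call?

Round 1 — db-r pages on-call (initial).
  lb-1: +40 → 40 ≥ 30
Round 2 — lb-1 pages on-call.
  queue-1: +20 → 20 < 80
  queue-2: +50 → 50 < 60
No further pages.

2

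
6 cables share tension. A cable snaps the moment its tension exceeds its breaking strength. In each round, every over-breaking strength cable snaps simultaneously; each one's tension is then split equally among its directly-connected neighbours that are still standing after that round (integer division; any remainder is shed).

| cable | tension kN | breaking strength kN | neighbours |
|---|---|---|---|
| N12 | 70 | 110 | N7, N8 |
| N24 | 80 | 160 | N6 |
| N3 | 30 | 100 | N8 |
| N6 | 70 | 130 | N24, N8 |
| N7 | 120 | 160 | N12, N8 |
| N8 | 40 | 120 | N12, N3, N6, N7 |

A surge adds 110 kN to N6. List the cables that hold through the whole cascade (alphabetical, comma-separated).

Round 1 — N6 at 180 > 130. N6 snaps.
  N6 sheds 180 kN to N24, N8: 90 each.
    N24: 80+90 = 170 > 160
    N8: 40+90 = 130 > 120
Round 2 — N24, N8 snap.
  N24 sheds 170 kN: no online neighbours, lost.
  N8 sheds 130 kN to N12, N3, N7: 43 each (1 lost).
    N12: 70+43 = 113 > 110
    N3: 30+43 = 73 ≤ 100
    N7: 120+43 = 163 > 160
Round 3 — N12, N7 snap.
  N12 sheds 113 kN: no online neighbours, lost.
  N7 sheds 163 kN: no online neighbours, lost.
No further breaks.

N3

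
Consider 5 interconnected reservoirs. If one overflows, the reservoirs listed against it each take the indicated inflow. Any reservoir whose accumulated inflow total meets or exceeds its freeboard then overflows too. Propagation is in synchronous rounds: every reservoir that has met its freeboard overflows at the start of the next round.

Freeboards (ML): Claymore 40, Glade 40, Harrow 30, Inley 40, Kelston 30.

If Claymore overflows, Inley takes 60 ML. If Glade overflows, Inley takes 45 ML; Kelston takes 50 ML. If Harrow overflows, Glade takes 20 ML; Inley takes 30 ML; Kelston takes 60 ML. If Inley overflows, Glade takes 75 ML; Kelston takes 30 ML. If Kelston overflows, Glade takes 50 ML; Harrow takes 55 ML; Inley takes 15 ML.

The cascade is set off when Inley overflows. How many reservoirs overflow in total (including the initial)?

Round 1 — Inley overflows (initial).
  Glade: +75 → 75 ≥ 40
  Kelston: +30 → 30 ≥ 30
Round 2 — Glade, Kelston overflow.
  Harrow: +55 → 55 ≥ 30
Round 3 — Harrow overflows.
No further overflows.

4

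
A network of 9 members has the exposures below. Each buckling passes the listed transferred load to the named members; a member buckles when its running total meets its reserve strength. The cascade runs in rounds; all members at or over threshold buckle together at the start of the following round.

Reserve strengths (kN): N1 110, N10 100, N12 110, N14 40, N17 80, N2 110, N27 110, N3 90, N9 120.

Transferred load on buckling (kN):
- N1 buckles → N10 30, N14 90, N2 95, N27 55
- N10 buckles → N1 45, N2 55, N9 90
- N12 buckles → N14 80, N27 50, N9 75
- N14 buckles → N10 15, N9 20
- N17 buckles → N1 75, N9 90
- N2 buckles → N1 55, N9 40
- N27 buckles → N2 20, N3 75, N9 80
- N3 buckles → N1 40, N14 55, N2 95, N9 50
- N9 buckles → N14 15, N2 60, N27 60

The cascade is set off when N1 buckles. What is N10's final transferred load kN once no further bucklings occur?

45

Round 1 — N1 buckles (initial).
  N10: +30 → 30 < 100
  N14: +90 → 90 ≥ 40
  N2: +95 → 95 < 110
  N27: +55 → 55 < 110
Round 2 — N14 buckles.
  N10: +15 → 45 < 100
  N9: +20 → 20 < 120
No further bucklings.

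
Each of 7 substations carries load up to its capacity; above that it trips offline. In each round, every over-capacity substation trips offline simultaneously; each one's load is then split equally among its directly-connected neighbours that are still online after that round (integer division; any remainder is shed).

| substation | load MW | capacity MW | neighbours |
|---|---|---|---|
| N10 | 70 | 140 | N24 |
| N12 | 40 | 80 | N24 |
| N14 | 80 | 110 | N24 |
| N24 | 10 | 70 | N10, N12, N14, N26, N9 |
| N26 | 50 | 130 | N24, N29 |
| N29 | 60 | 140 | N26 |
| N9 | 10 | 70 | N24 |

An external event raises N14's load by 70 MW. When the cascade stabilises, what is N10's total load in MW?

110

Round 1 — N14 at 150 > 110. N14 trips offline.
  N14 sheds 150 MW to N24: 150 each.
    N24: 10+150 = 160 > 70
Round 2 — N24 trips offline.
  N24 sheds 160 MW to N10, N12, N26, N9: 40 each.
    N10: 70+40 = 110 ≤ 140
    N12: 40+40 = 80 ≤ 80
    N26: 50+40 = 90 ≤ 130
    N9: 10+40 = 50 ≤ 70
No further trips.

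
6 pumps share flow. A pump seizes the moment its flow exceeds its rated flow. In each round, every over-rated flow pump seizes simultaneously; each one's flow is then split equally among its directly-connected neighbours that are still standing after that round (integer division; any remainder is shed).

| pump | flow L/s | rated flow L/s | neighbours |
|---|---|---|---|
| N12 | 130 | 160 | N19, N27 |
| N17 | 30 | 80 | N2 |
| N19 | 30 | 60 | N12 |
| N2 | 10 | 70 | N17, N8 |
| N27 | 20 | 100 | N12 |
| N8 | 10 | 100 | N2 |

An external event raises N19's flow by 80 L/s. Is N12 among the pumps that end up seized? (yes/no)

yes

Round 1 — N19 at 110 > 60. N19 seizes.
  N19 sheds 110 L/s to N12: 110 each.
    N12: 130+110 = 240 > 160
Round 2 — N12 seizes.
  N12 sheds 240 L/s to N27: 240 each.
    N27: 20+240 = 260 > 100
Round 3 — N27 seizes.
  N27 sheds 260 L/s: no online neighbours, lost.
No further seizures.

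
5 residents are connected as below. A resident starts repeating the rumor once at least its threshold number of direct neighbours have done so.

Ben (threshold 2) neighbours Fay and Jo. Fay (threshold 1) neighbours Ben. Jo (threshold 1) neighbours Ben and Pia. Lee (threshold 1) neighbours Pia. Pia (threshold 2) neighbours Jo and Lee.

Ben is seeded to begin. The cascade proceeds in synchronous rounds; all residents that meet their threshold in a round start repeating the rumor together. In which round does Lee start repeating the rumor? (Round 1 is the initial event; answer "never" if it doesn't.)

never

Round 1 — Ben starts repeating the rumor (initial).
Round 2 — checking thresholds:
  Fay: 1 of 1 neighbours ≥ 1, starts repeating the rumor.
  Jo: 1 of 2 neighbours ≥ 1, starts repeating the rumor.
Round 3 — no new spreads; cascade stops.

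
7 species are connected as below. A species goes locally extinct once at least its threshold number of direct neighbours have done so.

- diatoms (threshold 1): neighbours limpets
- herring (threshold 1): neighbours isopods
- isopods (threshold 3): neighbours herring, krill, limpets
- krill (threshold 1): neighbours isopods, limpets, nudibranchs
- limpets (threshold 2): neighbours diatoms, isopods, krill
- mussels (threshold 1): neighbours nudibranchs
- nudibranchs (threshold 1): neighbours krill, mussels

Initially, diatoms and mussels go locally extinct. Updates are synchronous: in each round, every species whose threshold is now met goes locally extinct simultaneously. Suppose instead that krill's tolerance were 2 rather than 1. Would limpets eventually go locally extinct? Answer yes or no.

With krill's tolerance at 2:
Round 1 — diatoms, mussels go locally extinct (initial).
Round 2 — checking thresholds:
  limpets: 1 of 3 neighbours < 2, holds.
  nudibranchs: 1 of 2 neighbours ≥ 1, goes locally extinct.
Round 3 — no new extinctions; cascade stops.

no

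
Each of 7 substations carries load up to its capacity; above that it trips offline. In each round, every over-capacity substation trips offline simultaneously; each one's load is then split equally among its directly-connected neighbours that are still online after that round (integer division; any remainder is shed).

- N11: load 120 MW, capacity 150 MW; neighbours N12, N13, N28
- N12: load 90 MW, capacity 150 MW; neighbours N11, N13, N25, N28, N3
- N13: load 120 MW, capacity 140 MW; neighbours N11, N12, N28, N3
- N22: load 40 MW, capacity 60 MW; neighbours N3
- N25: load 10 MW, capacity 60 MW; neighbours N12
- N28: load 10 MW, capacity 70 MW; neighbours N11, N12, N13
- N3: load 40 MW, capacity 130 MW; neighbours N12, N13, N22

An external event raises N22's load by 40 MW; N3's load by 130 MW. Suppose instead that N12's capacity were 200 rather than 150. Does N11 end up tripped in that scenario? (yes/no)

yes

With N12's capacity at 200:
Round 1 — N22 at 80 > 60; N3 at 170 > 130. N22, N3 trip offline.
  N22 sheds 80 MW: no online neighbours, lost.
  N3 sheds 170 MW to N12, N13: 85 each.
    N12: 90+85 = 175 ≤ 200
    N13: 120+85 = 205 > 140
Round 2 — N13 trips offline.
  N13 sheds 205 MW to N11, N12, N28: 68 each (1 lost).
    N11: 120+68 = 188 > 150
    N12: 175+68 = 243 > 200
    N28: 10+68 = 78 > 70
Round 3 — N11, N12, N28 trip offline.
  N11 sheds 188 MW: no online neighbours, lost.
  N12 sheds 243 MW to N25: 243 each.
    N25: 10+243 = 253 > 60
  N28 sheds 78 MW: no online neighbours, lost.
Round 4 — N25 trips offline.
  N25 sheds 253 MW: no online neighbours, lost.
No further trips.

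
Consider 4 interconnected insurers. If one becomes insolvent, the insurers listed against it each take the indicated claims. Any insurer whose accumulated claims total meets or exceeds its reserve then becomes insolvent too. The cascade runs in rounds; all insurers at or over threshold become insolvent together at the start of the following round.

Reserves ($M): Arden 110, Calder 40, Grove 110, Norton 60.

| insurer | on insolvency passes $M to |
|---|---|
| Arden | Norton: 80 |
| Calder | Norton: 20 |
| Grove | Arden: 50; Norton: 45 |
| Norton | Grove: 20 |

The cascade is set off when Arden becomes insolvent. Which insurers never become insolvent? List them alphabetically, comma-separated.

Calder, Grove

Round 1 — Arden becomes insolvent (initial).
  Norton: +80 → 80 ≥ 60
Round 2 — Norton becomes insolvent.
  Grove: +20 → 20 < 110
No further insolvencies.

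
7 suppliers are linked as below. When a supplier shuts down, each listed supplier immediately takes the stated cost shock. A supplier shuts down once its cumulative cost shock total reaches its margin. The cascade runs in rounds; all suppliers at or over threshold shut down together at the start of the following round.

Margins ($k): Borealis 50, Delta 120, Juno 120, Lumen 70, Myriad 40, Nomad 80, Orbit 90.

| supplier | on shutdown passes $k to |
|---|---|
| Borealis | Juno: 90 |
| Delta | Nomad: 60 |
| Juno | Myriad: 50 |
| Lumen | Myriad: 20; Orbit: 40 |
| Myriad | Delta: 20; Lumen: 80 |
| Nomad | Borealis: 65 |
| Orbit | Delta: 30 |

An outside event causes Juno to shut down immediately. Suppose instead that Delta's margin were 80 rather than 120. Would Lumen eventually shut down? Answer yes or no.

yes

With Delta's margin at 80:
Round 1 — Juno shuts down (initial).
  Myriad: +50 → 50 ≥ 40
Round 2 — Myriad shuts down.
  Delta: +20 → 20 < 80
  Lumen: +80 → 80 ≥ 70
Round 3 — Lumen shuts down.
  Orbit: +40 → 40 < 90
No further shutdowns.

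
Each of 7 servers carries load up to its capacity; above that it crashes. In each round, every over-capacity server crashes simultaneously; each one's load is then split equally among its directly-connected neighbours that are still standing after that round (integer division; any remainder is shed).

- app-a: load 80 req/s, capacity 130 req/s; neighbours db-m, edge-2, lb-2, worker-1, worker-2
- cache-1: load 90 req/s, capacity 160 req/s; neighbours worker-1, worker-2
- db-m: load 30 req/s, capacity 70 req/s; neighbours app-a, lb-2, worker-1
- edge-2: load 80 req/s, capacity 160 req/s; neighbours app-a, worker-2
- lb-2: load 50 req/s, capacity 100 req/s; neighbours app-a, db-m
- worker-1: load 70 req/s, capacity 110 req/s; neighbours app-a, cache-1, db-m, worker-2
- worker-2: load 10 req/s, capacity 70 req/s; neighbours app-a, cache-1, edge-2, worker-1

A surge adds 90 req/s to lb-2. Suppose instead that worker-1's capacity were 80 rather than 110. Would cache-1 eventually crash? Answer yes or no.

With worker-1's capacity at 80:
Round 1 — lb-2 at 140 > 100. lb-2 crashes.
  lb-2 sheds 140 req/s to app-a, db-m: 70 each.
    app-a: 80+70 = 150 > 130
    db-m: 30+70 = 100 > 70
Round 2 — app-a, db-m crash.
  app-a sheds 150 req/s to edge-2, worker-1, worker-2: 50 each.
    edge-2: 80+50 = 130 ≤ 160
    worker-1: 70+50 = 120 > 80
    worker-2: 10+50 = 60 ≤ 70
  db-m sheds 100 req/s to worker-1: 100 each.
    worker-1: 120+100 = 220 > 80
Round 3 — worker-1 crashes.
  worker-1 sheds 220 req/s to cache-1, worker-2: 110 each.
    cache-1: 90+110 = 200 > 160
    worker-2: 60+110 = 170 > 70
Round 4 — cache-1, worker-2 crash.
  cache-1 sheds 200 req/s: no online neighbours, lost.
  worker-2 sheds 170 req/s to edge-2: 170 each.
    edge-2: 130+170 = 300 > 160
Round 5 — edge-2 crashes.
  edge-2 sheds 300 req/s: no online neighbours, lost.
No further crashes.

yes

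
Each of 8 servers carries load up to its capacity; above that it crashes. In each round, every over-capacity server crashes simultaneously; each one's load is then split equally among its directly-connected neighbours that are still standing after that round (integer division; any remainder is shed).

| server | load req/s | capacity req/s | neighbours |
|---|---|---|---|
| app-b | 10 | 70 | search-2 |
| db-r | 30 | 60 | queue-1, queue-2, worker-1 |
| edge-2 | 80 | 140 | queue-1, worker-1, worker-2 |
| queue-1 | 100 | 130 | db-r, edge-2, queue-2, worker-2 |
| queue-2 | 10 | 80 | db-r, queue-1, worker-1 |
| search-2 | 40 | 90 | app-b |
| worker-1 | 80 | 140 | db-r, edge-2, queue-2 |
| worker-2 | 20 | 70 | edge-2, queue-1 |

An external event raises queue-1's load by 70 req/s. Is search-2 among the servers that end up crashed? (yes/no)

no

Round 1 — queue-1 at 170 > 130. queue-1 crashes.
  queue-1 sheds 170 req/s to db-r, edge-2, queue-2, worker-2: 42 each (2 lost).
    db-r: 30+42 = 72 > 60
    edge-2: 80+42 = 122 ≤ 140
    queue-2: 10+42 = 52 ≤ 80
    worker-2: 20+42 = 62 ≤ 70
Round 2 — db-r crashes.
  db-r sheds 72 req/s to queue-2, worker-1: 36 each.
    queue-2: 52+36 = 88 > 80
    worker-1: 80+36 = 116 ≤ 140
Round 3 — queue-2 crashes.
  queue-2 sheds 88 req/s to worker-1: 88 each.
    worker-1: 116+88 = 204 > 140
Round 4 — worker-1 crashes.
  worker-1 sheds 204 req/s to edge-2: 204 each.
    edge-2: 122+204 = 326 > 140
Round 5 — edge-2 crashes.
  edge-2 sheds 326 req/s to worker-2: 326 each.
    worker-2: 62+326 = 388 > 70
Round 6 — worker-2 crashes.
  worker-2 sheds 388 req/s: no online neighbours, lost.
No further crashes.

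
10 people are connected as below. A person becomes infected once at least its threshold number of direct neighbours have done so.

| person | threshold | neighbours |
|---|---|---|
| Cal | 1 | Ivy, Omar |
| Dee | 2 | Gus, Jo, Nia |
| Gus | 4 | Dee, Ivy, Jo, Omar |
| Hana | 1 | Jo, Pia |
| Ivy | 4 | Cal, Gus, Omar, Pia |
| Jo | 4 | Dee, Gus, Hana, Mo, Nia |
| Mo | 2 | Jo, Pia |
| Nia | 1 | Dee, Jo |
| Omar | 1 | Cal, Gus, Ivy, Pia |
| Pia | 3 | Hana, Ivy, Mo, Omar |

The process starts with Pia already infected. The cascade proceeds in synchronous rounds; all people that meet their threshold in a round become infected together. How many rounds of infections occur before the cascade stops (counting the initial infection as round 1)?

Round 1 — Pia becomes infected (initial).
Round 2 — checking thresholds:
  Hana: 1 of 2 neighbours ≥ 1, becomes infected.
  Ivy: 1 of 4 neighbours < 4, below threshold.
  Mo: 1 of 2 neighbours < 2, below threshold.
  Omar: 1 of 4 neighbours ≥ 1, becomes infected.
Round 3 — checking thresholds:
  Cal: 1 of 2 neighbours ≥ 1, becomes infected.
  Gus: 1 of 4 neighbours < 4, below threshold.
  Ivy: 2 of 4 neighbours < 4, below threshold.
  Jo: 1 of 5 neighbours < 4, below threshold.
  Mo: 1 of 2 neighbours < 2, below threshold.
Round 4 — no new infections; cascade stops.

3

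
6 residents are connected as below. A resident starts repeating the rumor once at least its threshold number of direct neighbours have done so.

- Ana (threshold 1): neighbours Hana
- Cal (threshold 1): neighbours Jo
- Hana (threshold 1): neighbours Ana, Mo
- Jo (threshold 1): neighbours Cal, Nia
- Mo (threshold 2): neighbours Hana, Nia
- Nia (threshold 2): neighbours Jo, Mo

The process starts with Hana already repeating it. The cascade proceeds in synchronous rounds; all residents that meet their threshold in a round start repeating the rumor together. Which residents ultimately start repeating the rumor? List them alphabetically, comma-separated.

Round 1 — Hana starts repeating the rumor (initial).
Round 2 — checking thresholds:
  Ana: 1 of 1 neighbours ≥ 1, starts repeating the rumor.
  Mo: 1 of 2 neighbours < 2, below threshold.
Round 3 — no new spreads; cascade stops.

Ana, Hana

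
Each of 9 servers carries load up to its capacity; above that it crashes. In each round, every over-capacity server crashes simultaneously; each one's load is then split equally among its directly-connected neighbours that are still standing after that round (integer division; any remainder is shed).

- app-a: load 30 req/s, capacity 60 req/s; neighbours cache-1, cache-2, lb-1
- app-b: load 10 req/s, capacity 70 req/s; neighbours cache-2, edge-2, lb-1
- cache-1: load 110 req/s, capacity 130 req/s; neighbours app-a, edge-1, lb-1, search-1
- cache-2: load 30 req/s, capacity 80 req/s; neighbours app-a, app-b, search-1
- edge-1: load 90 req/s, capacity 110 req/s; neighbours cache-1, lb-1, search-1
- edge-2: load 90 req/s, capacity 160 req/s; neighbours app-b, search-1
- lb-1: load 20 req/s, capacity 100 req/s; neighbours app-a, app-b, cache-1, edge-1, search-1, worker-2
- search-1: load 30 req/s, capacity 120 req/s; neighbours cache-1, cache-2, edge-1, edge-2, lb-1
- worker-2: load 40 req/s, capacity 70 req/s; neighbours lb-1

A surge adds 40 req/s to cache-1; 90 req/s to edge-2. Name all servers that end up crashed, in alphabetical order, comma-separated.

Round 1 — cache-1 at 150 > 130; edge-2 at 180 > 160. cache-1, edge-2 crash.
  cache-1 sheds 150 req/s to app-a, edge-1, lb-1, search-1: 37 each (2 lost).
    app-a: 30+37 = 67 > 60
    edge-1: 90+37 = 127 > 110
    lb-1: 20+37 = 57 ≤ 100
    search-1: 30+37 = 67 ≤ 120
  edge-2 sheds 180 req/s to app-b, search-1: 90 each.
    app-b: 10+90 = 100 > 70
    search-1: 67+90 = 157 > 120
Round 2 — app-a, app-b, edge-1, search-1 crash.
  app-a sheds 67 req/s to cache-2, lb-1: 33 each (1 lost).
    cache-2: 30+33 = 63 ≤ 80
    lb-1: 57+33 = 90 ≤ 100
  app-b sheds 100 req/s to cache-2, lb-1: 50 each.
    cache-2: 63+50 = 113 > 80
    lb-1: 90+50 = 140 > 100
  edge-1 sheds 127 req/s to lb-1: 127 each.
    lb-1: 140+127 = 267 > 100
  search-1 sheds 157 req/s to cache-2, lb-1: 78 each (1 lost).
    cache-2: 113+78 = 191 > 80
    lb-1: 267+78 = 345 > 100
Round 3 — cache-2, lb-1 crash.
  cache-2 sheds 191 req/s: no online neighbours, lost.
  lb-1 sheds 345 req/s to worker-2: 345 each.
    worker-2: 40+345 = 385 > 70
Round 4 — worker-2 crashes.
  worker-2 sheds 385 req/s: no online neighbours, lost.
No further crashes.

app-a, app-b, cache-1, cache-2, edge-1, edge-2, lb-1, search-1, worker-2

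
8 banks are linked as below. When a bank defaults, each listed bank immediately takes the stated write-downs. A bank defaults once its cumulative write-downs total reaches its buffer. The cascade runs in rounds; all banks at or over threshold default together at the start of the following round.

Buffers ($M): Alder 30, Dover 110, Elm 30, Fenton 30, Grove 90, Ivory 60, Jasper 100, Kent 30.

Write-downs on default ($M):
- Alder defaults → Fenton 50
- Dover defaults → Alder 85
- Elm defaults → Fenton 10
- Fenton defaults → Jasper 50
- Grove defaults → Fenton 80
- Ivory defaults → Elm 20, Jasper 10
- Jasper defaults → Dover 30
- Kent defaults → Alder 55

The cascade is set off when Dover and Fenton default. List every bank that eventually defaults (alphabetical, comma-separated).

Alder, Dover, Fenton

Round 1 — Dover, Fenton default (initial).
  Alder: +85 → 85 ≥ 30
  Jasper: +50 → 50 < 100
Round 2 — Alder defaults.
No further defaults.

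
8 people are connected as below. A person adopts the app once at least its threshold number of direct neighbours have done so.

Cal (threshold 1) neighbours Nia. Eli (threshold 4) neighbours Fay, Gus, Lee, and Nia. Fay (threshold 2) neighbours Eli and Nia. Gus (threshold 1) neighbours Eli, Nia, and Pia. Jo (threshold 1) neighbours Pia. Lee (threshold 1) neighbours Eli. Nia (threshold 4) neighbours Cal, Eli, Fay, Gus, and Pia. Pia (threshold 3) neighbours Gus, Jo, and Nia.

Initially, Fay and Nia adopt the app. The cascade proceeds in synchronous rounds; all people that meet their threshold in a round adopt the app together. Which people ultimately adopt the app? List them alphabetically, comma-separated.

Round 1 — Fay, Nia adopt the app (initial).
Round 2 — checking thresholds:
  Cal: 1 of 1 neighbours ≥ 1, adopts the app.
  Eli: 2 of 4 neighbours < 4, below threshold.
  Gus: 1 of 3 neighbours ≥ 1, adopts the app.
  Pia: 1 of 3 neighbours < 3, below threshold.
Round 3 — no new adoptions; cascade stops.

Cal, Fay, Gus, Nia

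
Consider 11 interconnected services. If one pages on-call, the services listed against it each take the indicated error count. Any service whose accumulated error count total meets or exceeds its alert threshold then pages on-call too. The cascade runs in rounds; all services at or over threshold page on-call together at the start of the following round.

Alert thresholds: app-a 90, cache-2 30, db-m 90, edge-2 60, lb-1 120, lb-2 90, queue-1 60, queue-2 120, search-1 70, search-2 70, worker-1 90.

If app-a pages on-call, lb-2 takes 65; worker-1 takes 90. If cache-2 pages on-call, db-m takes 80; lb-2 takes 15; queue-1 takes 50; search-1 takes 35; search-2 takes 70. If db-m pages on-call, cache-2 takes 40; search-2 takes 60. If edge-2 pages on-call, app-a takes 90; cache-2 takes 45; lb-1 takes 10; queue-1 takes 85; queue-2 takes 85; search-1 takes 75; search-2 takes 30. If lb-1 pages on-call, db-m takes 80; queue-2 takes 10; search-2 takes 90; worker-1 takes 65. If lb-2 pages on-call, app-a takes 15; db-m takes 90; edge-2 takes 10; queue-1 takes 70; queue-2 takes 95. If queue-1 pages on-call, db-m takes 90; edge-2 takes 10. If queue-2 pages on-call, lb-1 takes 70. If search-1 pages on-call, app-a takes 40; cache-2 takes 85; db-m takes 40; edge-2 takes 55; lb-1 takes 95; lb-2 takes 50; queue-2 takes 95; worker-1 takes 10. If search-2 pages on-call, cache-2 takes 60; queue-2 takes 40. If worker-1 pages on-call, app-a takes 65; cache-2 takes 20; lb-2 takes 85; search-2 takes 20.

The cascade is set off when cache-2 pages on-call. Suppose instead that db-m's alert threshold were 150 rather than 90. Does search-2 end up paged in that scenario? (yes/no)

yes

With db-m's alert threshold at 150:
Round 1 — cache-2 pages on-call (initial).
  db-m: +80 → 80 < 150
  lb-2: +15 → 15 < 90
  queue-1: +50 → 50 < 60
  search-1: +35 → 35 < 70
  search-2: +70 → 70 ≥ 70
Round 2 — search-2 pages on-call.
  queue-2: +40 → 40 < 120
No further pages.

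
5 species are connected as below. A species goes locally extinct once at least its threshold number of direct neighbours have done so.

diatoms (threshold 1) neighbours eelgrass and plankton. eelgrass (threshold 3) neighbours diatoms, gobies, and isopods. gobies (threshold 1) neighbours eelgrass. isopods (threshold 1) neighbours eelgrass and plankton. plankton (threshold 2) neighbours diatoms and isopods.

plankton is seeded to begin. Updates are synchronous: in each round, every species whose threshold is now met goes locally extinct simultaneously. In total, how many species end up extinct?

Round 1 — plankton goes locally extinct (initial).
Round 2 — checking thresholds:
  diatoms: 1 of 2 neighbours ≥ 1, goes locally extinct.
  isopods: 1 of 2 neighbours ≥ 1, goes locally extinct.
Round 3 — no new extinctions; cascade stops.

3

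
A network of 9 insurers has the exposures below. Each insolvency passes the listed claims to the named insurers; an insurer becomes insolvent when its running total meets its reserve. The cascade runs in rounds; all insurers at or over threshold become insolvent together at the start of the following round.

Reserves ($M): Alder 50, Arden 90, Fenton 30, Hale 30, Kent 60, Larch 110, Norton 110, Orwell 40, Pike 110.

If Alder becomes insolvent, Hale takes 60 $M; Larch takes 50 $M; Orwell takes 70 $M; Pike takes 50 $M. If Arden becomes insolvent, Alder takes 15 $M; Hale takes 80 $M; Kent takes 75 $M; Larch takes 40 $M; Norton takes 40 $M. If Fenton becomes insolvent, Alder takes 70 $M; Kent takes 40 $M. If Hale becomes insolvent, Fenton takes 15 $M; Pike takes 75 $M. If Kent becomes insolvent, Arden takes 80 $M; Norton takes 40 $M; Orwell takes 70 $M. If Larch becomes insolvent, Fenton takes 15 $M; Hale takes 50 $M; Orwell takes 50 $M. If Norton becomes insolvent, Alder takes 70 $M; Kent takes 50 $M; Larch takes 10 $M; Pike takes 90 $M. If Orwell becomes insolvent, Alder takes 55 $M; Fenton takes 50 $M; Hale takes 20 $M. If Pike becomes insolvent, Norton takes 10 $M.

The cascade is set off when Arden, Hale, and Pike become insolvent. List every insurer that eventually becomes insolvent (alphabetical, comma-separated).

Alder, Arden, Fenton, Hale, Kent, Orwell, Pike

Round 1 — Arden, Hale, Pike become insolvent (initial).
  Alder: +15 → 15 < 50
  Fenton: +15 → 15 < 30
  Kent: +75 → 75 ≥ 60
  Larch: +40 → 40 < 110
  Norton: +40+10 → 50 < 110
Round 2 — Kent becomes insolvent.
  Norton: +40 → 90 < 110
  Orwell: +70 → 70 ≥ 40
Round 3 — Orwell becomes insolvent.
  Alder: +55 → 70 ≥ 50
  Fenton: +50 → 65 ≥ 30
Round 4 — Alder, Fenton become insolvent.
  Larch: +50 → 90 < 110
No further insolvencies.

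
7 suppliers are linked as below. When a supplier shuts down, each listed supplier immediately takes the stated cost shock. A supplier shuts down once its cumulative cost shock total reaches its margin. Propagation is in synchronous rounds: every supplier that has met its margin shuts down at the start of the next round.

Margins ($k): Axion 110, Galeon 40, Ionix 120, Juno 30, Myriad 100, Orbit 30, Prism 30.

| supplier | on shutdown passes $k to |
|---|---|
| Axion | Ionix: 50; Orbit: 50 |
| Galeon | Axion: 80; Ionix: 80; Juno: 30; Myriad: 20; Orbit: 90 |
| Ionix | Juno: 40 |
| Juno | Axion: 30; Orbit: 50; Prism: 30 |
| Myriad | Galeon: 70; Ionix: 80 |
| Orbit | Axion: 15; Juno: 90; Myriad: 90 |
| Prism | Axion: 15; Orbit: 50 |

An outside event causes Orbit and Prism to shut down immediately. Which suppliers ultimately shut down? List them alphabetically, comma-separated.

Juno, Orbit, Prism

Round 1 — Orbit, Prism shut down (initial).
  Axion: +15+15 → 30 < 110
  Juno: +90 → 90 ≥ 30
  Myriad: +90 → 90 < 100
Round 2 — Juno shuts down.
  Axion: +30 → 60 < 110
No further shutdowns.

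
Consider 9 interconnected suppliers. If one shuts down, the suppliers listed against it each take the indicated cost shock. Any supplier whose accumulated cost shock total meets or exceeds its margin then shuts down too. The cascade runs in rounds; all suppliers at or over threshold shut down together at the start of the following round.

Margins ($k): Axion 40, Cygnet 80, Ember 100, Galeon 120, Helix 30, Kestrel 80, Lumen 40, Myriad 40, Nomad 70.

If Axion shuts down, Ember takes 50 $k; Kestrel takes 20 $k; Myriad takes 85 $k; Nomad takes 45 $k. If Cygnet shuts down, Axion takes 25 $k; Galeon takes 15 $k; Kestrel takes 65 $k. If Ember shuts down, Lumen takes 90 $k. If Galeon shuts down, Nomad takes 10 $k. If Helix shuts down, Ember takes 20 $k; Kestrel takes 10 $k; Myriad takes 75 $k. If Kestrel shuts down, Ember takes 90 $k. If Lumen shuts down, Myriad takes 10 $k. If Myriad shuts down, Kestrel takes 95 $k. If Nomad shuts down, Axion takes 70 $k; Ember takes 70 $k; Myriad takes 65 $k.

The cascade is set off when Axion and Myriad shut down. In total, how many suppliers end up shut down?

Round 1 — Axion, Myriad shut down (initial).
  Ember: +50 → 50 < 100
  Kestrel: +20+95 → 115 ≥ 80
  Nomad: +45 → 45 < 70
Round 2 — Kestrel shuts down.
  Ember: +90 → 140 ≥ 100
Round 3 — Ember shuts down.
  Lumen: +90 → 90 ≥ 40
Round 4 — Lumen shuts down.
No further shutdowns.

5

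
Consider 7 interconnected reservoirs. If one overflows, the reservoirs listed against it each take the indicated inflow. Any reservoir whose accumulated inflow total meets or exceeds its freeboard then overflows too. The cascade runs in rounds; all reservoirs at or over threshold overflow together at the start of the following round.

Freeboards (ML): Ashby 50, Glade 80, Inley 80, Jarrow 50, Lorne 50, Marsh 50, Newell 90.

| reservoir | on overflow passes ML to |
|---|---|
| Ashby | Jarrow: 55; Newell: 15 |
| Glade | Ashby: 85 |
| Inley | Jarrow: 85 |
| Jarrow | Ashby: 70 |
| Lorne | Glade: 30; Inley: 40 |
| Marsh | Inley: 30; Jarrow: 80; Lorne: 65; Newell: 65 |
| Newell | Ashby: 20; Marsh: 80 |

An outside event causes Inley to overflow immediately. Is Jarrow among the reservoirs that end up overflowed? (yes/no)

Round 1 — Inley overflows (initial).
  Jarrow: +85 → 85 ≥ 50
Round 2 — Jarrow overflows.
  Ashby: +70 → 70 ≥ 50
Round 3 — Ashby overflows.
  Newell: +15 → 15 < 90
No further overflows.

yes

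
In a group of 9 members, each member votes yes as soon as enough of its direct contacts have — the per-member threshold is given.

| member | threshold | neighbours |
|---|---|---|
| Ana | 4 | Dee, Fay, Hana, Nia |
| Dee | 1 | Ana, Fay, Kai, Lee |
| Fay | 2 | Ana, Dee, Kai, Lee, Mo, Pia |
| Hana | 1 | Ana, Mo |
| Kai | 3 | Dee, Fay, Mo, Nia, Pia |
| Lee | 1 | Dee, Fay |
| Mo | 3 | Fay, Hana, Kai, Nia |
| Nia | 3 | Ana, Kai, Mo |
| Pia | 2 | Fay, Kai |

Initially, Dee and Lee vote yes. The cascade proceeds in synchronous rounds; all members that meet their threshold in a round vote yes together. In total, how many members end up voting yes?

3

Round 1 — Dee, Lee vote yes (initial).
Round 2 — checking thresholds:
  Ana: 1 of 4 neighbours < 4, below threshold.
  Fay: 2 of 6 neighbours ≥ 2, votes yes.
  Kai: 1 of 5 neighbours < 3, below threshold.
Round 3 — no new yes votes; cascade stops.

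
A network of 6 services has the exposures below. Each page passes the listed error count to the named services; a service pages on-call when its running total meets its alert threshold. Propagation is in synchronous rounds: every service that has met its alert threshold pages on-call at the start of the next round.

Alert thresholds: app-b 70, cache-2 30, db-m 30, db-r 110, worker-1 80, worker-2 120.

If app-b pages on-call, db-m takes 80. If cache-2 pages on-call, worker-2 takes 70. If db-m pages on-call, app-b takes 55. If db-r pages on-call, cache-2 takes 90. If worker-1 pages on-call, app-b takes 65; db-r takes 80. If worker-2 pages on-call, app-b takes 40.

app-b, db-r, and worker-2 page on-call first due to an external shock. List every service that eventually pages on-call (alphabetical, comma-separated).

app-b, cache-2, db-m, db-r, worker-2

Round 1 — app-b, db-r, worker-2 page on-call (initial).
  cache-2: +90 → 90 ≥ 30
  db-m: +80 → 80 ≥ 30
Round 2 — cache-2, db-m page on-call.
No further pages.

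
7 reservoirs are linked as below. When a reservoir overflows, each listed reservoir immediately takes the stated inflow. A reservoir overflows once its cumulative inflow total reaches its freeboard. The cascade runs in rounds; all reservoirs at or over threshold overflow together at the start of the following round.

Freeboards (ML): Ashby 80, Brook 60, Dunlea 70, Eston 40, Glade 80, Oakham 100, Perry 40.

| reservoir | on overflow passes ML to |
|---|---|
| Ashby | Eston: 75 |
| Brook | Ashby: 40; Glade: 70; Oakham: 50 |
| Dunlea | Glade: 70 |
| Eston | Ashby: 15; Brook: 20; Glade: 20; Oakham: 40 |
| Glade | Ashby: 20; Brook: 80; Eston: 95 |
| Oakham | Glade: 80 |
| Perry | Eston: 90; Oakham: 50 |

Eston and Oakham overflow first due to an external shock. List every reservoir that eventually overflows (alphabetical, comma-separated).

Brook, Eston, Glade, Oakham

Round 1 — Eston, Oakham overflow (initial).
  Ashby: +15 → 15 < 80
  Brook: +20 → 20 < 60
  Glade: +20+80 → 100 ≥ 80
Round 2 — Glade overflows.
  Ashby: +20 → 35 < 80
  Brook: +80 → 100 ≥ 60
Round 3 — Brook overflows.
  Ashby: +40 → 75 < 80
No further overflows.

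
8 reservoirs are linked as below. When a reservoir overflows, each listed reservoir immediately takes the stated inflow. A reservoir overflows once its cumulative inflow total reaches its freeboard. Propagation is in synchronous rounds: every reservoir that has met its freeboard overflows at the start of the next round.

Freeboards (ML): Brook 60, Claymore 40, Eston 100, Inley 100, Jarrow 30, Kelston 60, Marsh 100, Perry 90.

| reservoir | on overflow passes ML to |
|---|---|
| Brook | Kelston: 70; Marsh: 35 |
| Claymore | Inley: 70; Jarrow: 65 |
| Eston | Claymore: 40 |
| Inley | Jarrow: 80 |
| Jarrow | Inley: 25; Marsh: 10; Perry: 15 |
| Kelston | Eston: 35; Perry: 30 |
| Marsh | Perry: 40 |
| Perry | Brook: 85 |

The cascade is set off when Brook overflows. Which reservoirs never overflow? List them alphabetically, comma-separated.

Claymore, Eston, Inley, Jarrow, Marsh, Perry

Round 1 — Brook overflows (initial).
  Kelston: +70 → 70 ≥ 60
  Marsh: +35 → 35 < 100
Round 2 — Kelston overflows.
  Eston: +35 → 35 < 100
  Perry: +30 → 30 < 90
No further overflows.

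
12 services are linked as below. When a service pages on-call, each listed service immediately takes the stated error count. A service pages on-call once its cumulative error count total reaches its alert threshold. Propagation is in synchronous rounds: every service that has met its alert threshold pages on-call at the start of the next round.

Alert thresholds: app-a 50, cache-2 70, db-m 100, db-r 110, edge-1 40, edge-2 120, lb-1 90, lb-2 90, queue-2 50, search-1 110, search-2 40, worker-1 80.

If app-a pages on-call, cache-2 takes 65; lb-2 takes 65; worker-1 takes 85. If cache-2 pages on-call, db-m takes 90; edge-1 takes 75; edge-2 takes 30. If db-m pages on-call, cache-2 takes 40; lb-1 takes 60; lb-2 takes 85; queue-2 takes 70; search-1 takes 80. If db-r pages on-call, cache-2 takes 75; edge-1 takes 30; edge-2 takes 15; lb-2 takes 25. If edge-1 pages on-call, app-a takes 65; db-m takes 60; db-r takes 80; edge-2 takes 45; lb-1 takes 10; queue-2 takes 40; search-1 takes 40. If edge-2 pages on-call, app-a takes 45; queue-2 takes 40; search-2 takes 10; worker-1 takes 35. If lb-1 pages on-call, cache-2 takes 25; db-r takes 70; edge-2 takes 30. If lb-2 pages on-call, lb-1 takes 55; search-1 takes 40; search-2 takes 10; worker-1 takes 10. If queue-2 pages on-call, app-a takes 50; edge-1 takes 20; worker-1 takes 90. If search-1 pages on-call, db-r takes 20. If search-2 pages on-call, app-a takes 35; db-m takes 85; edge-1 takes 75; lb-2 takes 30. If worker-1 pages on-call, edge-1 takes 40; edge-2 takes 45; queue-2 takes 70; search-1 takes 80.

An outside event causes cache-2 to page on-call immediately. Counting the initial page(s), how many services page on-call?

11

Round 1 — cache-2 pages on-call (initial).
  db-m: +90 → 90 < 100
  edge-1: +75 → 75 ≥ 40
  edge-2: +30 → 30 < 120
Round 2 — edge-1 pages on-call.
  app-a: +65 → 65 ≥ 50
  db-m: +60 → 150 ≥ 100
  db-r: +80 → 80 < 110
  edge-2: +45 → 75 < 120
  lb-1: +10 → 10 < 90
  queue-2: +40 → 40 < 50
  search-1: +40 → 40 < 110
Round 3 — app-a, db-m page on-call.
  lb-1: +60 → 70 < 90
  lb-2: +65+85 → 150 ≥ 90
  queue-2: +70 → 110 ≥ 50
  search-1: +80 → 120 ≥ 110
  worker-1: +85 → 85 ≥ 80
Round 4 — lb-2, queue-2, search-1, worker-1 page on-call.
  db-r: +20 → 100 < 110
  edge-2: +45 → 120 ≥ 120
  lb-1: +55 → 125 ≥ 90
  search-2: +10 → 10 < 40
Round 5 — edge-2, lb-1 page on-call.
  db-r: +70 → 170 ≥ 110
  search-2: +10 → 20 < 40
Round 6 — db-r pages on-call.
No further pages.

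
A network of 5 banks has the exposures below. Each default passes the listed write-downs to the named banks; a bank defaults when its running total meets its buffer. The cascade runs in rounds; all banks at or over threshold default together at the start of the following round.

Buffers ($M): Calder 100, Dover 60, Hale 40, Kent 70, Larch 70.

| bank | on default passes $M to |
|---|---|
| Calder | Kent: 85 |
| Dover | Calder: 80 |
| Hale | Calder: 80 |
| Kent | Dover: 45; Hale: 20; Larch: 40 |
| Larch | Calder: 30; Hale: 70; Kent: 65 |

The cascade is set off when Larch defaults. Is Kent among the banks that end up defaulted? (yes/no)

Round 1 — Larch defaults (initial).
  Calder: +30 → 30 < 100
  Hale: +70 → 70 ≥ 40
  Kent: +65 → 65 < 70
Round 2 — Hale defaults.
  Calder: +80 → 110 ≥ 100
Round 3 — Calder defaults.
  Kent: +85 → 150 ≥ 70
Round 4 — Kent defaults.
  Dover: +45 → 45 < 60
No further defaults.

yes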